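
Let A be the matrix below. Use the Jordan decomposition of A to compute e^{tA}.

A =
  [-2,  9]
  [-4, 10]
e^{tA} =
  [-6*t*exp(4*t) + exp(4*t), 9*t*exp(4*t)]
  [-4*t*exp(4*t), 6*t*exp(4*t) + exp(4*t)]

Strategy: write A = P · J · P⁻¹ where J is a Jordan canonical form, so e^{tA} = P · e^{tJ} · P⁻¹, and e^{tJ} can be computed block-by-block.

A has Jordan form
J =
  [4, 1]
  [0, 4]
(up to reordering of blocks).

Per-block formulas:
  For a 2×2 Jordan block J_2(4): exp(t · J_2(4)) = e^(4t)·(I + t·N), where N is the 2×2 nilpotent shift.

After assembling e^{tJ} and conjugating by P, we get:

e^{tA} =
  [-6*t*exp(4*t) + exp(4*t), 9*t*exp(4*t)]
  [-4*t*exp(4*t), 6*t*exp(4*t) + exp(4*t)]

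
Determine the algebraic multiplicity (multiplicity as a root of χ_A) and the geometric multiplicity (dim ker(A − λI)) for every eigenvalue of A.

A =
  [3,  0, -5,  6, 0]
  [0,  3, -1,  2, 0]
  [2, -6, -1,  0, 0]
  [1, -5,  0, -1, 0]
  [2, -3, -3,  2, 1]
λ = 1: alg = 5, geom = 2

Step 1 — factor the characteristic polynomial to read off the algebraic multiplicities:
  χ_A(x) = (x - 1)^5

Step 2 — compute geometric multiplicities via the rank-nullity identity g(λ) = n − rank(A − λI):
  rank(A − (1)·I) = 3, so dim ker(A − (1)·I) = n − 3 = 2

Summary:
  λ = 1: algebraic multiplicity = 5, geometric multiplicity = 2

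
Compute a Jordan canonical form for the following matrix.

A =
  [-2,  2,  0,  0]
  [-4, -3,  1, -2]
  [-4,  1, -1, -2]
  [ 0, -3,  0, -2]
J_3(-2) ⊕ J_1(-2)

The characteristic polynomial is
  det(x·I − A) = x^4 + 8*x^3 + 24*x^2 + 32*x + 16 = (x + 2)^4

Eigenvalues and multiplicities (the geometric multiplicity of λ is n − rank(A − λI), which equals the number of Jordan blocks for λ):
  λ = -2: algebraic multiplicity = 4, geometric multiplicity = 2

Determining the block sizes for each eigenvalue:
  λ = -2: with am = 4 and gm = 2, the partition is not yet determined (e.g. several partitions of 4 into 2 parts exist). Let N = A − (-2)·I. Computing rank(N^1) = 2, rank(N^2) = 1, rank(N^3) = 0; the number of blocks of size ≥ j is rank(N^{j−1}) − rank(N^j), giving [2, 1, 1]. So we have 1 block(s) of size 3, 1 block(s) of size 1 → block sizes [3, 1]

Assembling the blocks gives a Jordan form
J =
  [-2,  1,  0,  0]
  [ 0, -2,  1,  0]
  [ 0,  0, -2,  0]
  [ 0,  0,  0, -2]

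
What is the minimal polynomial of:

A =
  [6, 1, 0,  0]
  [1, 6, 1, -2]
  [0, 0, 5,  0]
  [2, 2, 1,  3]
x^3 - 15*x^2 + 75*x - 125

The characteristic polynomial is χ_A(x) = (x - 5)^4, so the eigenvalues are known. The minimal polynomial is
  m_A(x) = Π_λ (x − λ)^{k_λ}
where k_λ is the size of the *largest* Jordan block for λ (equivalently, the smallest k with (A − λI)^k v = 0 for every generalised eigenvector v of λ).

  λ = 5: largest Jordan block has size 3, contributing (x − 5)^3

So m_A(x) = (x - 5)^3 = x^3 - 15*x^2 + 75*x - 125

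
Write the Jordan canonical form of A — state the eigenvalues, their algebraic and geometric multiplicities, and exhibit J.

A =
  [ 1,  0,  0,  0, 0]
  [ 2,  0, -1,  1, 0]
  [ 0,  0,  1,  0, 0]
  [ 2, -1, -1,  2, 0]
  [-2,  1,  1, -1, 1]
J_2(1) ⊕ J_1(1) ⊕ J_1(1) ⊕ J_1(1)

The characteristic polynomial is
  det(x·I − A) = x^5 - 5*x^4 + 10*x^3 - 10*x^2 + 5*x - 1 = (x - 1)^5

Eigenvalues and multiplicities (the geometric multiplicity of λ is n − rank(A − λI), which equals the number of Jordan blocks for λ):
  λ = 1: algebraic multiplicity = 5, geometric multiplicity = 4

Determining the block sizes for each eigenvalue:
  λ = 1: 4 blocks summing to 5 forces exactly one block of size 2 and the rest size 1 → block sizes [2, 1, 1, 1]

Assembling the blocks gives a Jordan form
J =
  [1, 1, 0, 0, 0]
  [0, 1, 0, 0, 0]
  [0, 0, 1, 0, 0]
  [0, 0, 0, 1, 0]
  [0, 0, 0, 0, 1]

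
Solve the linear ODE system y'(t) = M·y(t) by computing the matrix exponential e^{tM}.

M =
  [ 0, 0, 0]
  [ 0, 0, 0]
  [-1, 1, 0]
e^{tM} =
  [1, 0, 0]
  [0, 1, 0]
  [-t, t, 1]

Strategy: write M = P · J · P⁻¹ where J is a Jordan canonical form, so e^{tM} = P · e^{tJ} · P⁻¹, and e^{tJ} can be computed block-by-block.

M has Jordan form
J =
  [0, 1, 0]
  [0, 0, 0]
  [0, 0, 0]
(up to reordering of blocks).

Per-block formulas:
  For a 1×1 block at λ = 0: exp(t · [0]) = [e^(0t)].
  For a 2×2 Jordan block J_2(0): exp(t · J_2(0)) = e^(0t)·(I + t·N), where N is the 2×2 nilpotent shift.

After assembling e^{tJ} and conjugating by P, we get:

e^{tM} =
  [1, 0, 0]
  [0, 1, 0]
  [-t, t, 1]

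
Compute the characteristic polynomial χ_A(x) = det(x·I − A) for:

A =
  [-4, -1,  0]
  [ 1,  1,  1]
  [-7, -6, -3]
x^3 + 6*x^2 + 12*x + 8

Expanding det(x·I − A) (e.g. by cofactor expansion or by noting that A is similar to its Jordan form J, which has the same characteristic polynomial as A) gives
  χ_A(x) = x^3 + 6*x^2 + 12*x + 8
which factors as (x + 2)^3. The eigenvalues (with algebraic multiplicities) are λ = -2 with multiplicity 3.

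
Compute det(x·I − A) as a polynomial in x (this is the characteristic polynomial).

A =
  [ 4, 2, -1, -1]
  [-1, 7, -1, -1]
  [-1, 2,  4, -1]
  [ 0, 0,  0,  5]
x^4 - 20*x^3 + 150*x^2 - 500*x + 625

Expanding det(x·I − A) (e.g. by cofactor expansion or by noting that A is similar to its Jordan form J, which has the same characteristic polynomial as A) gives
  χ_A(x) = x^4 - 20*x^3 + 150*x^2 - 500*x + 625
which factors as (x - 5)^4. The eigenvalues (with algebraic multiplicities) are λ = 5 with multiplicity 4.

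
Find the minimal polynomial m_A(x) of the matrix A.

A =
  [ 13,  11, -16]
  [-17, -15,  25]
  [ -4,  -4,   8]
x^3 - 6*x^2 + 12*x - 8

The characteristic polynomial is χ_A(x) = (x - 2)^3, so the eigenvalues are known. The minimal polynomial is
  m_A(x) = Π_λ (x − λ)^{k_λ}
where k_λ is the size of the *largest* Jordan block for λ (equivalently, the smallest k with (A − λI)^k v = 0 for every generalised eigenvector v of λ).

  λ = 2: largest Jordan block has size 3, contributing (x − 2)^3

So m_A(x) = (x - 2)^3 = x^3 - 6*x^2 + 12*x - 8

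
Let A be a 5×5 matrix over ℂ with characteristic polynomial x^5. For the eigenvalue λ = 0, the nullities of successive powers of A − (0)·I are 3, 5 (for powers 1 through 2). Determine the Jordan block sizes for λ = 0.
Block sizes for λ = 0: [2, 2, 1]

From the dimensions of kernels of powers, the number of Jordan blocks of size at least j is d_j − d_{j−1} where d_j = dim ker(N^j) (with d_0 = 0). Computing the differences gives [3, 2].
The number of blocks of size exactly k is (#blocks of size ≥ k) − (#blocks of size ≥ k + 1), so the partition is: 1 block(s) of size 1, 2 block(s) of size 2.
In nonincreasing order the block sizes are [2, 2, 1].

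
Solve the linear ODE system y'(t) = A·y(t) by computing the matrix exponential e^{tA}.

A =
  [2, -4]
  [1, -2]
e^{tA} =
  [2*t + 1, -4*t]
  [t, 1 - 2*t]

Strategy: write A = P · J · P⁻¹ where J is a Jordan canonical form, so e^{tA} = P · e^{tJ} · P⁻¹, and e^{tJ} can be computed block-by-block.

A has Jordan form
J =
  [0, 1]
  [0, 0]
(up to reordering of blocks).

Per-block formulas:
  For a 2×2 Jordan block J_2(0): exp(t · J_2(0)) = e^(0t)·(I + t·N), where N is the 2×2 nilpotent shift.

After assembling e^{tJ} and conjugating by P, we get:

e^{tA} =
  [2*t + 1, -4*t]
  [t, 1 - 2*t]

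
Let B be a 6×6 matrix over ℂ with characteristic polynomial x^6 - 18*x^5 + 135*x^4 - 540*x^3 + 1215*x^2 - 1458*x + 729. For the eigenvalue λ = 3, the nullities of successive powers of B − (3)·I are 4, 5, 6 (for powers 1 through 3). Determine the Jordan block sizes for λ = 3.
Block sizes for λ = 3: [3, 1, 1, 1]

From the dimensions of kernels of powers, the number of Jordan blocks of size at least j is d_j − d_{j−1} where d_j = dim ker(N^j) (with d_0 = 0). Computing the differences gives [4, 1, 1].
The number of blocks of size exactly k is (#blocks of size ≥ k) − (#blocks of size ≥ k + 1), so the partition is: 3 block(s) of size 1, 1 block(s) of size 3.
In nonincreasing order the block sizes are [3, 1, 1, 1].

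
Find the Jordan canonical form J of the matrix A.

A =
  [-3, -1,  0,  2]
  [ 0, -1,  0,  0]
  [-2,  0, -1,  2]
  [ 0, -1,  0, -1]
J_1(-3) ⊕ J_2(-1) ⊕ J_1(-1)

The characteristic polynomial is
  det(x·I − A) = x^4 + 6*x^3 + 12*x^2 + 10*x + 3 = (x + 1)^3*(x + 3)

Eigenvalues and multiplicities (the geometric multiplicity of λ is n − rank(A − λI), which equals the number of Jordan blocks for λ):
  λ = -3: algebraic multiplicity = 1, geometric multiplicity = 1
  λ = -1: algebraic multiplicity = 3, geometric multiplicity = 2

Determining the block sizes for each eigenvalue:
  λ = -3: one block (gm = 1), so the single block has size am = 1 → block sizes [1]
  λ = -1: 2 blocks summing to 3 forces exactly one block of size 2 and the rest size 1 → block sizes [2, 1]

Assembling the blocks gives a Jordan form
J =
  [-3,  0,  0,  0]
  [ 0, -1,  1,  0]
  [ 0,  0, -1,  0]
  [ 0,  0,  0, -1]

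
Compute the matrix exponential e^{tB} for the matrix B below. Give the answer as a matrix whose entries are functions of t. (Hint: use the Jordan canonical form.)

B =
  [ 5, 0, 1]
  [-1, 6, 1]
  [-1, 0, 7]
e^{tB} =
  [-t*exp(6*t) + exp(6*t), 0, t*exp(6*t)]
  [-t*exp(6*t), exp(6*t), t*exp(6*t)]
  [-t*exp(6*t), 0, t*exp(6*t) + exp(6*t)]

Strategy: write B = P · J · P⁻¹ where J is a Jordan canonical form, so e^{tB} = P · e^{tJ} · P⁻¹, and e^{tJ} can be computed block-by-block.

B has Jordan form
J =
  [6, 1, 0]
  [0, 6, 0]
  [0, 0, 6]
(up to reordering of blocks).

Per-block formulas:
  For a 2×2 Jordan block J_2(6): exp(t · J_2(6)) = e^(6t)·(I + t·N), where N is the 2×2 nilpotent shift.
  For a 1×1 block at λ = 6: exp(t · [6]) = [e^(6t)].

After assembling e^{tJ} and conjugating by P, we get:

e^{tB} =
  [-t*exp(6*t) + exp(6*t), 0, t*exp(6*t)]
  [-t*exp(6*t), exp(6*t), t*exp(6*t)]
  [-t*exp(6*t), 0, t*exp(6*t) + exp(6*t)]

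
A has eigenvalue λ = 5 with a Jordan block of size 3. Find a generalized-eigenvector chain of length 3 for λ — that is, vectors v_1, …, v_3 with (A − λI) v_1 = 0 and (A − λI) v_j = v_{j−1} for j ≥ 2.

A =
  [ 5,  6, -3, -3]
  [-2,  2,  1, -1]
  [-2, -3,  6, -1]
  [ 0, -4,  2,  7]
A Jordan chain for λ = 5 of length 3:
v_1 = (-6, 4, 4, 4)ᵀ
v_2 = (0, -2, -2, 0)ᵀ
v_3 = (1, 0, 0, 0)ᵀ

Let N = A − (5)·I. We want v_3 with N^3 v_3 = 0 but N^2 v_3 ≠ 0; then v_{j-1} := N · v_j for j = 3, …, 2.

Pick v_3 = (1, 0, 0, 0)ᵀ.
Then v_2 = N · v_3 = (0, -2, -2, 0)ᵀ.
Then v_1 = N · v_2 = (-6, 4, 4, 4)ᵀ.

Sanity check: (A − (5)·I) v_1 = (0, 0, 0, 0)ᵀ = 0. ✓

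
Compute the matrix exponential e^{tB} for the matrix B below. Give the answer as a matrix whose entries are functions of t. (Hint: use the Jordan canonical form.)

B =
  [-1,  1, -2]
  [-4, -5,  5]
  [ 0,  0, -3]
e^{tB} =
  [2*t*exp(-3*t) + exp(-3*t), t*exp(-3*t), t^2*exp(-3*t)/2 - 2*t*exp(-3*t)]
  [-4*t*exp(-3*t), -2*t*exp(-3*t) + exp(-3*t), -t^2*exp(-3*t) + 5*t*exp(-3*t)]
  [0, 0, exp(-3*t)]

Strategy: write B = P · J · P⁻¹ where J is a Jordan canonical form, so e^{tB} = P · e^{tJ} · P⁻¹, and e^{tJ} can be computed block-by-block.

B has Jordan form
J =
  [-3,  1,  0]
  [ 0, -3,  1]
  [ 0,  0, -3]
(up to reordering of blocks).

Per-block formulas:
  For a 3×3 Jordan block J_3(-3): exp(t · J_3(-3)) = e^(-3t)·(I + t·N + (t^2/2)·N^2), where N is the 3×3 nilpotent shift.

After assembling e^{tJ} and conjugating by P, we get:

e^{tB} =
  [2*t*exp(-3*t) + exp(-3*t), t*exp(-3*t), t^2*exp(-3*t)/2 - 2*t*exp(-3*t)]
  [-4*t*exp(-3*t), -2*t*exp(-3*t) + exp(-3*t), -t^2*exp(-3*t) + 5*t*exp(-3*t)]
  [0, 0, exp(-3*t)]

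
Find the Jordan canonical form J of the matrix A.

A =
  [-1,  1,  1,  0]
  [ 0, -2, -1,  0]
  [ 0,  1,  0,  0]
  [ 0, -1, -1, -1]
J_2(-1) ⊕ J_1(-1) ⊕ J_1(-1)

The characteristic polynomial is
  det(x·I − A) = x^4 + 4*x^3 + 6*x^2 + 4*x + 1 = (x + 1)^4

Eigenvalues and multiplicities (the geometric multiplicity of λ is n − rank(A − λI), which equals the number of Jordan blocks for λ):
  λ = -1: algebraic multiplicity = 4, geometric multiplicity = 3

Determining the block sizes for each eigenvalue:
  λ = -1: 3 blocks summing to 4 forces exactly one block of size 2 and the rest size 1 → block sizes [2, 1, 1]

Assembling the blocks gives a Jordan form
J =
  [-1,  1,  0,  0]
  [ 0, -1,  0,  0]
  [ 0,  0, -1,  0]
  [ 0,  0,  0, -1]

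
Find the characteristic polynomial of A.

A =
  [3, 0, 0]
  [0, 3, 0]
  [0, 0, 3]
x^3 - 9*x^2 + 27*x - 27

Expanding det(x·I − A) (e.g. by cofactor expansion or by noting that A is similar to its Jordan form J, which has the same characteristic polynomial as A) gives
  χ_A(x) = x^3 - 9*x^2 + 27*x - 27
which factors as (x - 3)^3. The eigenvalues (with algebraic multiplicities) are λ = 3 with multiplicity 3.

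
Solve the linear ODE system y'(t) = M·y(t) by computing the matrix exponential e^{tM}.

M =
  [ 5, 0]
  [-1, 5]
e^{tM} =
  [exp(5*t), 0]
  [-t*exp(5*t), exp(5*t)]

Strategy: write M = P · J · P⁻¹ where J is a Jordan canonical form, so e^{tM} = P · e^{tJ} · P⁻¹, and e^{tJ} can be computed block-by-block.

M has Jordan form
J =
  [5, 1]
  [0, 5]
(up to reordering of blocks).

Per-block formulas:
  For a 2×2 Jordan block J_2(5): exp(t · J_2(5)) = e^(5t)·(I + t·N), where N is the 2×2 nilpotent shift.

After assembling e^{tJ} and conjugating by P, we get:

e^{tM} =
  [exp(5*t), 0]
  [-t*exp(5*t), exp(5*t)]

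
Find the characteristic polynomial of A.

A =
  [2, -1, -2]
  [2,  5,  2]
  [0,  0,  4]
x^3 - 11*x^2 + 40*x - 48

Expanding det(x·I − A) (e.g. by cofactor expansion or by noting that A is similar to its Jordan form J, which has the same characteristic polynomial as A) gives
  χ_A(x) = x^3 - 11*x^2 + 40*x - 48
which factors as (x - 4)^2*(x - 3). The eigenvalues (with algebraic multiplicities) are λ = 3 with multiplicity 1, λ = 4 with multiplicity 2.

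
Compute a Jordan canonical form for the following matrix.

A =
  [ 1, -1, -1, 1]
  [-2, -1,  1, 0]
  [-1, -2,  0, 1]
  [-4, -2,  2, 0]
J_3(0) ⊕ J_1(0)

The characteristic polynomial is
  det(x·I − A) = x^4

Eigenvalues and multiplicities (the geometric multiplicity of λ is n − rank(A − λI), which equals the number of Jordan blocks for λ):
  λ = 0: algebraic multiplicity = 4, geometric multiplicity = 2

Determining the block sizes for each eigenvalue:
  λ = 0: with am = 4 and gm = 2, the partition is not yet determined (e.g. several partitions of 4 into 2 parts exist). Let N = A − (0)·I. Computing rank(N^1) = 2, rank(N^2) = 1, rank(N^3) = 0; the number of blocks of size ≥ j is rank(N^{j−1}) − rank(N^j), giving [2, 1, 1]. So we have 1 block(s) of size 3, 1 block(s) of size 1 → block sizes [3, 1]

Assembling the blocks gives a Jordan form
J =
  [0, 1, 0, 0]
  [0, 0, 1, 0]
  [0, 0, 0, 0]
  [0, 0, 0, 0]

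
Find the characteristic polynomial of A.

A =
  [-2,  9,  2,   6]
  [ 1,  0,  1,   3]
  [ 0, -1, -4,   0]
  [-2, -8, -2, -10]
x^4 + 16*x^3 + 96*x^2 + 256*x + 256

Expanding det(x·I − A) (e.g. by cofactor expansion or by noting that A is similar to its Jordan form J, which has the same characteristic polynomial as A) gives
  χ_A(x) = x^4 + 16*x^3 + 96*x^2 + 256*x + 256
which factors as (x + 4)^4. The eigenvalues (with algebraic multiplicities) are λ = -4 with multiplicity 4.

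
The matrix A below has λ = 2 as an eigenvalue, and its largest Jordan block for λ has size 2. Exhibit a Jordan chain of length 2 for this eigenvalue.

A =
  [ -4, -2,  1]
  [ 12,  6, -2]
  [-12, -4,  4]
A Jordan chain for λ = 2 of length 2:
v_1 = (-6, 12, -12)ᵀ
v_2 = (1, 0, 0)ᵀ

Let N = A − (2)·I. We want v_2 with N^2 v_2 = 0 but N^1 v_2 ≠ 0; then v_{j-1} := N · v_j for j = 2, …, 2.

Pick v_2 = (1, 0, 0)ᵀ.
Then v_1 = N · v_2 = (-6, 12, -12)ᵀ.

Sanity check: (A − (2)·I) v_1 = (0, 0, 0)ᵀ = 0. ✓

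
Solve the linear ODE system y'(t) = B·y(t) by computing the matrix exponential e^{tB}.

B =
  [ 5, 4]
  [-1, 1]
e^{tB} =
  [2*t*exp(3*t) + exp(3*t), 4*t*exp(3*t)]
  [-t*exp(3*t), -2*t*exp(3*t) + exp(3*t)]

Strategy: write B = P · J · P⁻¹ where J is a Jordan canonical form, so e^{tB} = P · e^{tJ} · P⁻¹, and e^{tJ} can be computed block-by-block.

B has Jordan form
J =
  [3, 1]
  [0, 3]
(up to reordering of blocks).

Per-block formulas:
  For a 2×2 Jordan block J_2(3): exp(t · J_2(3)) = e^(3t)·(I + t·N), where N is the 2×2 nilpotent shift.

After assembling e^{tJ} and conjugating by P, we get:

e^{tB} =
  [2*t*exp(3*t) + exp(3*t), 4*t*exp(3*t)]
  [-t*exp(3*t), -2*t*exp(3*t) + exp(3*t)]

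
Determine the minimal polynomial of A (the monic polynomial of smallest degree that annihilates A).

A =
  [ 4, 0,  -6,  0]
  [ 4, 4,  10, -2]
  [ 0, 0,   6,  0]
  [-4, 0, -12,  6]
x^2 - 10*x + 24

The characteristic polynomial is χ_A(x) = (x - 6)^2*(x - 4)^2, so the eigenvalues are known. The minimal polynomial is
  m_A(x) = Π_λ (x − λ)^{k_λ}
where k_λ is the size of the *largest* Jordan block for λ (equivalently, the smallest k with (A − λI)^k v = 0 for every generalised eigenvector v of λ).

  λ = 4: largest Jordan block has size 1, contributing (x − 4)
  λ = 6: largest Jordan block has size 1, contributing (x − 6)

So m_A(x) = (x - 6)*(x - 4) = x^2 - 10*x + 24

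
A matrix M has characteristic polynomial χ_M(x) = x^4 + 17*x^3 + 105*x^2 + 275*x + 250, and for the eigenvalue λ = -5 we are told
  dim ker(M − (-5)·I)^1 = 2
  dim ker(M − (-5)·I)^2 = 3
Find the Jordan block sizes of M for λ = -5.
Block sizes for λ = -5: [2, 1]

From the dimensions of kernels of powers, the number of Jordan blocks of size at least j is d_j − d_{j−1} where d_j = dim ker(N^j) (with d_0 = 0). Computing the differences gives [2, 1].
The number of blocks of size exactly k is (#blocks of size ≥ k) − (#blocks of size ≥ k + 1), so the partition is: 1 block(s) of size 1, 1 block(s) of size 2.
In nonincreasing order the block sizes are [2, 1].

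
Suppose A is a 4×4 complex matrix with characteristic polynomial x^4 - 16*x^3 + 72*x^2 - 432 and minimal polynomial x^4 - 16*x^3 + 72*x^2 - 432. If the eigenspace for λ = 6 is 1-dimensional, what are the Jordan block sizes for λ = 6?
Block sizes for λ = 6: [3]

Step 1 — from the characteristic polynomial, algebraic multiplicity of λ = 6 is 3. From dim ker(A − (6)·I) = 1, there are exactly 1 Jordan blocks for λ = 6.
Step 2 — from the minimal polynomial, the factor (x − 6)^3 tells us the largest block for λ = 6 has size 3.
Step 3 — with total size 3, 1 blocks, and largest block 3, the block sizes (in nonincreasing order) are [3].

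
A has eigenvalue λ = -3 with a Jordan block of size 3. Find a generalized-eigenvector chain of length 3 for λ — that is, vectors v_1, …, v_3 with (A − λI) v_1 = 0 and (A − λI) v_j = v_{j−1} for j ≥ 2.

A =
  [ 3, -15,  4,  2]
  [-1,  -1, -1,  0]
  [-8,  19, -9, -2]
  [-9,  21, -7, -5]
A Jordan chain for λ = -3 of length 3:
v_1 = (1, 0, -1, -1)ᵀ
v_2 = (6, -1, -8, -9)ᵀ
v_3 = (1, 0, 0, 0)ᵀ

Let N = A − (-3)·I. We want v_3 with N^3 v_3 = 0 but N^2 v_3 ≠ 0; then v_{j-1} := N · v_j for j = 3, …, 2.

Pick v_3 = (1, 0, 0, 0)ᵀ.
Then v_2 = N · v_3 = (6, -1, -8, -9)ᵀ.
Then v_1 = N · v_2 = (1, 0, -1, -1)ᵀ.

Sanity check: (A − (-3)·I) v_1 = (0, 0, 0, 0)ᵀ = 0. ✓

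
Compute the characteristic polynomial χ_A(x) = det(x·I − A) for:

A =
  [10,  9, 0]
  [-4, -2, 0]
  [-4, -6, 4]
x^3 - 12*x^2 + 48*x - 64

Expanding det(x·I − A) (e.g. by cofactor expansion or by noting that A is similar to its Jordan form J, which has the same characteristic polynomial as A) gives
  χ_A(x) = x^3 - 12*x^2 + 48*x - 64
which factors as (x - 4)^3. The eigenvalues (with algebraic multiplicities) are λ = 4 with multiplicity 3.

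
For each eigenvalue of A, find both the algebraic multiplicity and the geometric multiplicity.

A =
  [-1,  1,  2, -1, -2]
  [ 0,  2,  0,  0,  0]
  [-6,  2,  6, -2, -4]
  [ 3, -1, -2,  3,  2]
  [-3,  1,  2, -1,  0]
λ = 2: alg = 5, geom = 4

Step 1 — factor the characteristic polynomial to read off the algebraic multiplicities:
  χ_A(x) = (x - 2)^5

Step 2 — compute geometric multiplicities via the rank-nullity identity g(λ) = n − rank(A − λI):
  rank(A − (2)·I) = 1, so dim ker(A − (2)·I) = n − 1 = 4

Summary:
  λ = 2: algebraic multiplicity = 5, geometric multiplicity = 4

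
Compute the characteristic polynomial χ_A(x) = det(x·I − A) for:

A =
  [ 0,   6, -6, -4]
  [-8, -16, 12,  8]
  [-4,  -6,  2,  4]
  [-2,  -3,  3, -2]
x^4 + 16*x^3 + 96*x^2 + 256*x + 256

Expanding det(x·I − A) (e.g. by cofactor expansion or by noting that A is similar to its Jordan form J, which has the same characteristic polynomial as A) gives
  χ_A(x) = x^4 + 16*x^3 + 96*x^2 + 256*x + 256
which factors as (x + 4)^4. The eigenvalues (with algebraic multiplicities) are λ = -4 with multiplicity 4.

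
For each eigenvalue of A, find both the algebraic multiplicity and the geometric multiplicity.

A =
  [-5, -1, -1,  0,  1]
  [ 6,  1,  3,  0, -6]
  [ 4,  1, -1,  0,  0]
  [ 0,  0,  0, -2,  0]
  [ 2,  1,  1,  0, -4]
λ = -3: alg = 1, geom = 1; λ = -2: alg = 4, geom = 3

Step 1 — factor the characteristic polynomial to read off the algebraic multiplicities:
  χ_A(x) = (x + 2)^4*(x + 3)

Step 2 — compute geometric multiplicities via the rank-nullity identity g(λ) = n − rank(A − λI):
  rank(A − (-3)·I) = 4, so dim ker(A − (-3)·I) = n − 4 = 1
  rank(A − (-2)·I) = 2, so dim ker(A − (-2)·I) = n − 2 = 3

Summary:
  λ = -3: algebraic multiplicity = 1, geometric multiplicity = 1
  λ = -2: algebraic multiplicity = 4, geometric multiplicity = 3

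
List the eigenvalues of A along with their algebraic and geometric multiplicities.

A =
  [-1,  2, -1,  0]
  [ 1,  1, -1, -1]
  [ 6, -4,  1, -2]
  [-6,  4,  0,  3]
λ = 1: alg = 4, geom = 2

Step 1 — factor the characteristic polynomial to read off the algebraic multiplicities:
  χ_A(x) = (x - 1)^4

Step 2 — compute geometric multiplicities via the rank-nullity identity g(λ) = n − rank(A − λI):
  rank(A − (1)·I) = 2, so dim ker(A − (1)·I) = n − 2 = 2

Summary:
  λ = 1: algebraic multiplicity = 4, geometric multiplicity = 2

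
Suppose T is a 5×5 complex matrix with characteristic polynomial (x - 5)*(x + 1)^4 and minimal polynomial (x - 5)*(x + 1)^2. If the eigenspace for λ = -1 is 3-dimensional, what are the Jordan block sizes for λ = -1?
Block sizes for λ = -1: [2, 1, 1]

Step 1 — from the characteristic polynomial, algebraic multiplicity of λ = -1 is 4. From dim ker(T − (-1)·I) = 3, there are exactly 3 Jordan blocks for λ = -1.
Step 2 — from the minimal polynomial, the factor (x + 1)^2 tells us the largest block for λ = -1 has size 2.
Step 3 — with total size 4, 3 blocks, and largest block 2, the block sizes (in nonincreasing order) are [2, 1, 1].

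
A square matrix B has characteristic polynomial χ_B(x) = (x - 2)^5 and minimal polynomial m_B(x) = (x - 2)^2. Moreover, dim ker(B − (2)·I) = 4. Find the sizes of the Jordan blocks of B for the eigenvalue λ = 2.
Block sizes for λ = 2: [2, 1, 1, 1]

Step 1 — from the characteristic polynomial, algebraic multiplicity of λ = 2 is 5. From dim ker(B − (2)·I) = 4, there are exactly 4 Jordan blocks for λ = 2.
Step 2 — from the minimal polynomial, the factor (x − 2)^2 tells us the largest block for λ = 2 has size 2.
Step 3 — with total size 5, 4 blocks, and largest block 2, the block sizes (in nonincreasing order) are [2, 1, 1, 1].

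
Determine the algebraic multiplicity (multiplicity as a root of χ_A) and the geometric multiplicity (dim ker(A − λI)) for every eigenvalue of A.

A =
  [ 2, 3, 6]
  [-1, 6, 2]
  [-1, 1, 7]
λ = 5: alg = 3, geom = 2

Step 1 — factor the characteristic polynomial to read off the algebraic multiplicities:
  χ_A(x) = (x - 5)^3

Step 2 — compute geometric multiplicities via the rank-nullity identity g(λ) = n − rank(A − λI):
  rank(A − (5)·I) = 1, so dim ker(A − (5)·I) = n − 1 = 2

Summary:
  λ = 5: algebraic multiplicity = 3, geometric multiplicity = 2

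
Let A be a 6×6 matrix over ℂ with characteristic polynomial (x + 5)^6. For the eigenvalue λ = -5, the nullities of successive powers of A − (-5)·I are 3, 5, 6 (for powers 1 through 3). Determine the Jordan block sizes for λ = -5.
Block sizes for λ = -5: [3, 2, 1]

From the dimensions of kernels of powers, the number of Jordan blocks of size at least j is d_j − d_{j−1} where d_j = dim ker(N^j) (with d_0 = 0). Computing the differences gives [3, 2, 1].
The number of blocks of size exactly k is (#blocks of size ≥ k) − (#blocks of size ≥ k + 1), so the partition is: 1 block(s) of size 1, 1 block(s) of size 2, 1 block(s) of size 3.
In nonincreasing order the block sizes are [3, 2, 1].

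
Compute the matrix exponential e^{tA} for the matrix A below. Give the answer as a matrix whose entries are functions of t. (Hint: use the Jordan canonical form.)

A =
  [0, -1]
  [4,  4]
e^{tA} =
  [-2*t*exp(2*t) + exp(2*t), -t*exp(2*t)]
  [4*t*exp(2*t), 2*t*exp(2*t) + exp(2*t)]

Strategy: write A = P · J · P⁻¹ where J is a Jordan canonical form, so e^{tA} = P · e^{tJ} · P⁻¹, and e^{tJ} can be computed block-by-block.

A has Jordan form
J =
  [2, 1]
  [0, 2]
(up to reordering of blocks).

Per-block formulas:
  For a 2×2 Jordan block J_2(2): exp(t · J_2(2)) = e^(2t)·(I + t·N), where N is the 2×2 nilpotent shift.

After assembling e^{tJ} and conjugating by P, we get:

e^{tA} =
  [-2*t*exp(2*t) + exp(2*t), -t*exp(2*t)]
  [4*t*exp(2*t), 2*t*exp(2*t) + exp(2*t)]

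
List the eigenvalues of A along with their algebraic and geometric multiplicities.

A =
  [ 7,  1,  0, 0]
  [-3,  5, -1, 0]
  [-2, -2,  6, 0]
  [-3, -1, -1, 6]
λ = 6: alg = 4, geom = 2

Step 1 — factor the characteristic polynomial to read off the algebraic multiplicities:
  χ_A(x) = (x - 6)^4

Step 2 — compute geometric multiplicities via the rank-nullity identity g(λ) = n − rank(A − λI):
  rank(A − (6)·I) = 2, so dim ker(A − (6)·I) = n − 2 = 2

Summary:
  λ = 6: algebraic multiplicity = 4, geometric multiplicity = 2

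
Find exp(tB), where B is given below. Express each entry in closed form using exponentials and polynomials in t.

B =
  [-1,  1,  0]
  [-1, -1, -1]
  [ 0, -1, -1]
e^{tB} =
  [-t^2*exp(-t)/2 + exp(-t), t*exp(-t), -t^2*exp(-t)/2]
  [-t*exp(-t), exp(-t), -t*exp(-t)]
  [t^2*exp(-t)/2, -t*exp(-t), t^2*exp(-t)/2 + exp(-t)]

Strategy: write B = P · J · P⁻¹ where J is a Jordan canonical form, so e^{tB} = P · e^{tJ} · P⁻¹, and e^{tJ} can be computed block-by-block.

B has Jordan form
J =
  [-1,  1,  0]
  [ 0, -1,  1]
  [ 0,  0, -1]
(up to reordering of blocks).

Per-block formulas:
  For a 3×3 Jordan block J_3(-1): exp(t · J_3(-1)) = e^(-1t)·(I + t·N + (t^2/2)·N^2), where N is the 3×3 nilpotent shift.

After assembling e^{tJ} and conjugating by P, we get:

e^{tB} =
  [-t^2*exp(-t)/2 + exp(-t), t*exp(-t), -t^2*exp(-t)/2]
  [-t*exp(-t), exp(-t), -t*exp(-t)]
  [t^2*exp(-t)/2, -t*exp(-t), t^2*exp(-t)/2 + exp(-t)]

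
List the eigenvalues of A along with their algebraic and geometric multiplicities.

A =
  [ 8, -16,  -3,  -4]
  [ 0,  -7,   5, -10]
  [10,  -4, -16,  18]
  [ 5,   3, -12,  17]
λ = -2: alg = 2, geom = 1; λ = 3: alg = 2, geom = 1

Step 1 — factor the characteristic polynomial to read off the algebraic multiplicities:
  χ_A(x) = (x - 3)^2*(x + 2)^2

Step 2 — compute geometric multiplicities via the rank-nullity identity g(λ) = n − rank(A − λI):
  rank(A − (-2)·I) = 3, so dim ker(A − (-2)·I) = n − 3 = 1
  rank(A − (3)·I) = 3, so dim ker(A − (3)·I) = n − 3 = 1

Summary:
  λ = -2: algebraic multiplicity = 2, geometric multiplicity = 1
  λ = 3: algebraic multiplicity = 2, geometric multiplicity = 1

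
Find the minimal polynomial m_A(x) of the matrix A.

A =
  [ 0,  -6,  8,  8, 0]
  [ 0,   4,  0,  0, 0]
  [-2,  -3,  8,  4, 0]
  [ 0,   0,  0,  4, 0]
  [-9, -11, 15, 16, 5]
x^3 - 13*x^2 + 56*x - 80

The characteristic polynomial is χ_A(x) = (x - 5)*(x - 4)^4, so the eigenvalues are known. The minimal polynomial is
  m_A(x) = Π_λ (x − λ)^{k_λ}
where k_λ is the size of the *largest* Jordan block for λ (equivalently, the smallest k with (A − λI)^k v = 0 for every generalised eigenvector v of λ).

  λ = 4: largest Jordan block has size 2, contributing (x − 4)^2
  λ = 5: largest Jordan block has size 1, contributing (x − 5)

So m_A(x) = (x - 5)*(x - 4)^2 = x^3 - 13*x^2 + 56*x - 80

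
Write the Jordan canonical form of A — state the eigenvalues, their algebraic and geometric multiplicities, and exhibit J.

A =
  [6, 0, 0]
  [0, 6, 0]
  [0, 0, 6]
J_1(6) ⊕ J_1(6) ⊕ J_1(6)

The characteristic polynomial is
  det(x·I − A) = x^3 - 18*x^2 + 108*x - 216 = (x - 6)^3

Eigenvalues and multiplicities (the geometric multiplicity of λ is n − rank(A − λI), which equals the number of Jordan blocks for λ):
  λ = 6: algebraic multiplicity = 3, geometric multiplicity = 3

Determining the block sizes for each eigenvalue:
  λ = 6: gm = am = 3, so every block has size 1 → block sizes [1, 1, 1]

Assembling the blocks gives a Jordan form
J =
  [6, 0, 0]
  [0, 6, 0]
  [0, 0, 6]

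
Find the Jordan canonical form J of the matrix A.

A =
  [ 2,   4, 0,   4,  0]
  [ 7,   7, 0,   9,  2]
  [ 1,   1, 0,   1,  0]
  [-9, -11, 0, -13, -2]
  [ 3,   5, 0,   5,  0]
J_1(-2) ⊕ J_1(-2) ⊕ J_2(0) ⊕ J_1(0)

The characteristic polynomial is
  det(x·I − A) = x^5 + 4*x^4 + 4*x^3 = x^3*(x + 2)^2

Eigenvalues and multiplicities (the geometric multiplicity of λ is n − rank(A − λI), which equals the number of Jordan blocks for λ):
  λ = -2: algebraic multiplicity = 2, geometric multiplicity = 2
  λ = 0: algebraic multiplicity = 3, geometric multiplicity = 2

Determining the block sizes for each eigenvalue:
  λ = -2: gm = am = 2, so every block has size 1 → block sizes [1, 1]
  λ = 0: 2 blocks summing to 3 forces exactly one block of size 2 and the rest size 1 → block sizes [2, 1]

Assembling the blocks gives a Jordan form
J =
  [-2,  0, 0, 0, 0]
  [ 0, -2, 0, 0, 0]
  [ 0,  0, 0, 1, 0]
  [ 0,  0, 0, 0, 0]
  [ 0,  0, 0, 0, 0]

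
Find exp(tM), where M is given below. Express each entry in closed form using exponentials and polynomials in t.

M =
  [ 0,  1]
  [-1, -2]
e^{tM} =
  [t*exp(-t) + exp(-t), t*exp(-t)]
  [-t*exp(-t), -t*exp(-t) + exp(-t)]

Strategy: write M = P · J · P⁻¹ where J is a Jordan canonical form, so e^{tM} = P · e^{tJ} · P⁻¹, and e^{tJ} can be computed block-by-block.

M has Jordan form
J =
  [-1,  1]
  [ 0, -1]
(up to reordering of blocks).

Per-block formulas:
  For a 2×2 Jordan block J_2(-1): exp(t · J_2(-1)) = e^(-1t)·(I + t·N), where N is the 2×2 nilpotent shift.

After assembling e^{tJ} and conjugating by P, we get:

e^{tM} =
  [t*exp(-t) + exp(-t), t*exp(-t)]
  [-t*exp(-t), -t*exp(-t) + exp(-t)]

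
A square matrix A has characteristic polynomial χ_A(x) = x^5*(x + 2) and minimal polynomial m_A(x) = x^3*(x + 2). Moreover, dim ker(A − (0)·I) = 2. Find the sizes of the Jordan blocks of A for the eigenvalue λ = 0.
Block sizes for λ = 0: [3, 2]

Step 1 — from the characteristic polynomial, algebraic multiplicity of λ = 0 is 5. From dim ker(A − (0)·I) = 2, there are exactly 2 Jordan blocks for λ = 0.
Step 2 — from the minimal polynomial, the factor (x − 0)^3 tells us the largest block for λ = 0 has size 3.
Step 3 — with total size 5, 2 blocks, and largest block 3, the block sizes (in nonincreasing order) are [3, 2].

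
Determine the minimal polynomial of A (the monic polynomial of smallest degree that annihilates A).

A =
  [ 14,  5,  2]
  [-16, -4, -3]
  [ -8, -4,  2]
x^3 - 12*x^2 + 48*x - 64

The characteristic polynomial is χ_A(x) = (x - 4)^3, so the eigenvalues are known. The minimal polynomial is
  m_A(x) = Π_λ (x − λ)^{k_λ}
where k_λ is the size of the *largest* Jordan block for λ (equivalently, the smallest k with (A − λI)^k v = 0 for every generalised eigenvector v of λ).

  λ = 4: largest Jordan block has size 3, contributing (x − 4)^3

So m_A(x) = (x - 4)^3 = x^3 - 12*x^2 + 48*x - 64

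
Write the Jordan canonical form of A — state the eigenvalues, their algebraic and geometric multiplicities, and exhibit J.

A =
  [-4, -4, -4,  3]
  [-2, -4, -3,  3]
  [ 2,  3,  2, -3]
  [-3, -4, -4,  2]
J_3(-1) ⊕ J_1(-1)

The characteristic polynomial is
  det(x·I − A) = x^4 + 4*x^3 + 6*x^2 + 4*x + 1 = (x + 1)^4

Eigenvalues and multiplicities (the geometric multiplicity of λ is n − rank(A − λI), which equals the number of Jordan blocks for λ):
  λ = -1: algebraic multiplicity = 4, geometric multiplicity = 2

Determining the block sizes for each eigenvalue:
  λ = -1: with am = 4 and gm = 2, the partition is not yet determined (e.g. several partitions of 4 into 2 parts exist). Let N = A − (-1)·I. Computing rank(N^1) = 2, rank(N^2) = 1, rank(N^3) = 0; the number of blocks of size ≥ j is rank(N^{j−1}) − rank(N^j), giving [2, 1, 1]. So we have 1 block(s) of size 3, 1 block(s) of size 1 → block sizes [3, 1]

Assembling the blocks gives a Jordan form
J =
  [-1,  1,  0,  0]
  [ 0, -1,  1,  0]
  [ 0,  0, -1,  0]
  [ 0,  0,  0, -1]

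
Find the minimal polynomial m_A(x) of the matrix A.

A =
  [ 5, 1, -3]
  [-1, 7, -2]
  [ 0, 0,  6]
x^3 - 18*x^2 + 108*x - 216

The characteristic polynomial is χ_A(x) = (x - 6)^3, so the eigenvalues are known. The minimal polynomial is
  m_A(x) = Π_λ (x − λ)^{k_λ}
where k_λ is the size of the *largest* Jordan block for λ (equivalently, the smallest k with (A − λI)^k v = 0 for every generalised eigenvector v of λ).

  λ = 6: largest Jordan block has size 3, contributing (x − 6)^3

So m_A(x) = (x - 6)^3 = x^3 - 18*x^2 + 108*x - 216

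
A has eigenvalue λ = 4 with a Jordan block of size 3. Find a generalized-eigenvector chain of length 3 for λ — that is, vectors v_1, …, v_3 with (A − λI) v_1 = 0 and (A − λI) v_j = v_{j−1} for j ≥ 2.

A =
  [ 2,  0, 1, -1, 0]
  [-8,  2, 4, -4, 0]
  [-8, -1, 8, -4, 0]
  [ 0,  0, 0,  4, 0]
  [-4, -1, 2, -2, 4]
A Jordan chain for λ = 4 of length 3:
v_1 = (-4, 0, -8, 0, 0)ᵀ
v_2 = (-2, -8, -8, 0, -4)ᵀ
v_3 = (1, 0, 0, 0, 0)ᵀ

Let N = A − (4)·I. We want v_3 with N^3 v_3 = 0 but N^2 v_3 ≠ 0; then v_{j-1} := N · v_j for j = 3, …, 2.

Pick v_3 = (1, 0, 0, 0, 0)ᵀ.
Then v_2 = N · v_3 = (-2, -8, -8, 0, -4)ᵀ.
Then v_1 = N · v_2 = (-4, 0, -8, 0, 0)ᵀ.

Sanity check: (A − (4)·I) v_1 = (0, 0, 0, 0, 0)ᵀ = 0. ✓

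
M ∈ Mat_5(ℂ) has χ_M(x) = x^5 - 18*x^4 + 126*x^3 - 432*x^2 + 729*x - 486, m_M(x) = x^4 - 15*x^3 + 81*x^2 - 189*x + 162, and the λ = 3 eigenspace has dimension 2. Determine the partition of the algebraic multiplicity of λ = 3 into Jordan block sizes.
Block sizes for λ = 3: [3, 1]

Step 1 — from the characteristic polynomial, algebraic multiplicity of λ = 3 is 4. From dim ker(M − (3)·I) = 2, there are exactly 2 Jordan blocks for λ = 3.
Step 2 — from the minimal polynomial, the factor (x − 3)^3 tells us the largest block for λ = 3 has size 3.
Step 3 — with total size 4, 2 blocks, and largest block 3, the block sizes (in nonincreasing order) are [3, 1].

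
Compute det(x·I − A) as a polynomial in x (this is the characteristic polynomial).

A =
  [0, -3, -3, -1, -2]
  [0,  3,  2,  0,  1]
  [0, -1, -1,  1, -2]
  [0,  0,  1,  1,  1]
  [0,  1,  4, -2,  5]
x^5 - 8*x^4 + 24*x^3 - 32*x^2 + 16*x

Expanding det(x·I − A) (e.g. by cofactor expansion or by noting that A is similar to its Jordan form J, which has the same characteristic polynomial as A) gives
  χ_A(x) = x^5 - 8*x^4 + 24*x^3 - 32*x^2 + 16*x
which factors as x*(x - 2)^4. The eigenvalues (with algebraic multiplicities) are λ = 0 with multiplicity 1, λ = 2 with multiplicity 4.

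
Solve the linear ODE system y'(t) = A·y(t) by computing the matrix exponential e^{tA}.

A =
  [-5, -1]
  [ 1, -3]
e^{tA} =
  [-t*exp(-4*t) + exp(-4*t), -t*exp(-4*t)]
  [t*exp(-4*t), t*exp(-4*t) + exp(-4*t)]

Strategy: write A = P · J · P⁻¹ where J is a Jordan canonical form, so e^{tA} = P · e^{tJ} · P⁻¹, and e^{tJ} can be computed block-by-block.

A has Jordan form
J =
  [-4,  1]
  [ 0, -4]
(up to reordering of blocks).

Per-block formulas:
  For a 2×2 Jordan block J_2(-4): exp(t · J_2(-4)) = e^(-4t)·(I + t·N), where N is the 2×2 nilpotent shift.

After assembling e^{tJ} and conjugating by P, we get:

e^{tA} =
  [-t*exp(-4*t) + exp(-4*t), -t*exp(-4*t)]
  [t*exp(-4*t), t*exp(-4*t) + exp(-4*t)]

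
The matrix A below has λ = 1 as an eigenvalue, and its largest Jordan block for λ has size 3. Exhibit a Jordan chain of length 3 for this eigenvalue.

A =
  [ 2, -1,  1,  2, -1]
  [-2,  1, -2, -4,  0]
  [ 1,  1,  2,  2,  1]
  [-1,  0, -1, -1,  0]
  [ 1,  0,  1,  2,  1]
A Jordan chain for λ = 1 of length 3:
v_1 = (1, 0, -1, 0, 0)ᵀ
v_2 = (1, -2, 1, -1, 1)ᵀ
v_3 = (1, 0, 0, 0, 0)ᵀ

Let N = A − (1)·I. We want v_3 with N^3 v_3 = 0 but N^2 v_3 ≠ 0; then v_{j-1} := N · v_j for j = 3, …, 2.

Pick v_3 = (1, 0, 0, 0, 0)ᵀ.
Then v_2 = N · v_3 = (1, -2, 1, -1, 1)ᵀ.
Then v_1 = N · v_2 = (1, 0, -1, 0, 0)ᵀ.

Sanity check: (A − (1)·I) v_1 = (0, 0, 0, 0, 0)ᵀ = 0. ✓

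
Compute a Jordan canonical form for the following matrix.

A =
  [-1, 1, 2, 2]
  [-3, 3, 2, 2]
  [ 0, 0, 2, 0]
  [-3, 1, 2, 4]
J_2(2) ⊕ J_1(2) ⊕ J_1(2)

The characteristic polynomial is
  det(x·I − A) = x^4 - 8*x^3 + 24*x^2 - 32*x + 16 = (x - 2)^4

Eigenvalues and multiplicities (the geometric multiplicity of λ is n − rank(A − λI), which equals the number of Jordan blocks for λ):
  λ = 2: algebraic multiplicity = 4, geometric multiplicity = 3

Determining the block sizes for each eigenvalue:
  λ = 2: 3 blocks summing to 4 forces exactly one block of size 2 and the rest size 1 → block sizes [2, 1, 1]

Assembling the blocks gives a Jordan form
J =
  [2, 1, 0, 0]
  [0, 2, 0, 0]
  [0, 0, 2, 0]
  [0, 0, 0, 2]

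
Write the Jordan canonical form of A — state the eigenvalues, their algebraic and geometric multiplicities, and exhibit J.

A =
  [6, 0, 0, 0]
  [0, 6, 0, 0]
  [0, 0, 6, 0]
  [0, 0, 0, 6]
J_1(6) ⊕ J_1(6) ⊕ J_1(6) ⊕ J_1(6)

The characteristic polynomial is
  det(x·I − A) = x^4 - 24*x^3 + 216*x^2 - 864*x + 1296 = (x - 6)^4

Eigenvalues and multiplicities (the geometric multiplicity of λ is n − rank(A − λI), which equals the number of Jordan blocks for λ):
  λ = 6: algebraic multiplicity = 4, geometric multiplicity = 4

Determining the block sizes for each eigenvalue:
  λ = 6: gm = am = 4, so every block has size 1 → block sizes [1, 1, 1, 1]

Assembling the blocks gives a Jordan form
J =
  [6, 0, 0, 0]
  [0, 6, 0, 0]
  [0, 0, 6, 0]
  [0, 0, 0, 6]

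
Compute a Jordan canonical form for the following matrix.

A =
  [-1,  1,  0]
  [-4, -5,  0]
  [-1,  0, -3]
J_3(-3)

The characteristic polynomial is
  det(x·I − A) = x^3 + 9*x^2 + 27*x + 27 = (x + 3)^3

Eigenvalues and multiplicities (the geometric multiplicity of λ is n − rank(A − λI), which equals the number of Jordan blocks for λ):
  λ = -3: algebraic multiplicity = 3, geometric multiplicity = 1

Determining the block sizes for each eigenvalue:
  λ = -3: one block (gm = 1), so the single block has size am = 3 → block sizes [3]

Assembling the blocks gives a Jordan form
J =
  [-3,  1,  0]
  [ 0, -3,  1]
  [ 0,  0, -3]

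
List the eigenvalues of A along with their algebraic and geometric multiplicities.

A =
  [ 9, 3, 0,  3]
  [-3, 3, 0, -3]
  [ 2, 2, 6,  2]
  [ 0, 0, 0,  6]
λ = 6: alg = 4, geom = 3

Step 1 — factor the characteristic polynomial to read off the algebraic multiplicities:
  χ_A(x) = (x - 6)^4

Step 2 — compute geometric multiplicities via the rank-nullity identity g(λ) = n − rank(A − λI):
  rank(A − (6)·I) = 1, so dim ker(A − (6)·I) = n − 1 = 3

Summary:
  λ = 6: algebraic multiplicity = 4, geometric multiplicity = 3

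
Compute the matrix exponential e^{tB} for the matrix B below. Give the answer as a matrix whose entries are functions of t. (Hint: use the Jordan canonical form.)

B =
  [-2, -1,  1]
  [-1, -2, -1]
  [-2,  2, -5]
e^{tB} =
  [t*exp(-3*t) + exp(-3*t), -t*exp(-3*t), t*exp(-3*t)]
  [-t*exp(-3*t), t*exp(-3*t) + exp(-3*t), -t*exp(-3*t)]
  [-2*t*exp(-3*t), 2*t*exp(-3*t), -2*t*exp(-3*t) + exp(-3*t)]

Strategy: write B = P · J · P⁻¹ where J is a Jordan canonical form, so e^{tB} = P · e^{tJ} · P⁻¹, and e^{tJ} can be computed block-by-block.

B has Jordan form
J =
  [-3,  1,  0]
  [ 0, -3,  0]
  [ 0,  0, -3]
(up to reordering of blocks).

Per-block formulas:
  For a 2×2 Jordan block J_2(-3): exp(t · J_2(-3)) = e^(-3t)·(I + t·N), where N is the 2×2 nilpotent shift.
  For a 1×1 block at λ = -3: exp(t · [-3]) = [e^(-3t)].

After assembling e^{tJ} and conjugating by P, we get:

e^{tB} =
  [t*exp(-3*t) + exp(-3*t), -t*exp(-3*t), t*exp(-3*t)]
  [-t*exp(-3*t), t*exp(-3*t) + exp(-3*t), -t*exp(-3*t)]
  [-2*t*exp(-3*t), 2*t*exp(-3*t), -2*t*exp(-3*t) + exp(-3*t)]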